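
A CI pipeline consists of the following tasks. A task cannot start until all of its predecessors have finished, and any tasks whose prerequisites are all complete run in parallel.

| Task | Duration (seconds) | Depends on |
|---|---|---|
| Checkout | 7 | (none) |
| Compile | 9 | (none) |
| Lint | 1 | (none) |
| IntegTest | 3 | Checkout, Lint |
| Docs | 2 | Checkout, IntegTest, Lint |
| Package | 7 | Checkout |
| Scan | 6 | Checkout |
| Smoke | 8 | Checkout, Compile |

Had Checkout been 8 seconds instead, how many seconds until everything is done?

Actual critical path: Compile→Smoke = 9+8 = 17 ⇒ 17 seconds.
Checkout has 2 seconds of float (longest path through it is 15).
That remains the longest chain; total 17 seconds.

17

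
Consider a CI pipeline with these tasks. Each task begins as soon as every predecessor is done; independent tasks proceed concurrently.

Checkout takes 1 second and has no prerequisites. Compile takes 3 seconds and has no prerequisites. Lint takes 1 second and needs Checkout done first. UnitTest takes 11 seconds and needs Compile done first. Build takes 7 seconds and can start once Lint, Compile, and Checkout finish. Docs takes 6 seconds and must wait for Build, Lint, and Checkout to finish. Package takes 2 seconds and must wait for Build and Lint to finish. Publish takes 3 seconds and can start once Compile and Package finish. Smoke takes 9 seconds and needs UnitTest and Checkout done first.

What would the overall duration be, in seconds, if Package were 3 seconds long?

23

Baseline: Compile→UnitTest→Smoke = 3+11+9 = 23 → 23 seconds.
The longest path through Package is only 15 seconds, so Package has float 8.
The critical path is still Compile→UnitTest→Smoke; finish is now 23 seconds.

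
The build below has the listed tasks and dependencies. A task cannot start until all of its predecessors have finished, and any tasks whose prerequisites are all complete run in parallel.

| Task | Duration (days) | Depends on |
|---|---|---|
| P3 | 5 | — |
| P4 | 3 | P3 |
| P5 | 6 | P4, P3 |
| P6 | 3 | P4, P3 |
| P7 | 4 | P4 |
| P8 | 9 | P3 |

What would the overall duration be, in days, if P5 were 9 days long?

Critical path before the change: P3→P4→P5 = 5+3+6 = 14 giving 14 days.
P5 is on the critical path; changing it to 9 makes that path 17 days.
The critical path is still P3→P4→P5; finish is now 17 days.

17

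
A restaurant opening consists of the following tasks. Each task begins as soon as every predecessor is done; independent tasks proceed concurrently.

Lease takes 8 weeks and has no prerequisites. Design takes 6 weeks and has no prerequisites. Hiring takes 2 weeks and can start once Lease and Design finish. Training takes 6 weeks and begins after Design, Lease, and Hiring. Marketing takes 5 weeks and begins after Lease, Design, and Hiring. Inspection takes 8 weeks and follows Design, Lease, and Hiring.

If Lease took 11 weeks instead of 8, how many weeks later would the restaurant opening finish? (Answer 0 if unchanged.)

The binding path is Lease→Hiring→Inspection = 8+2+8 = 18; finish at 18 weeks.
Since Lease is critical, the +3 change carries straight to that chain (now 21 weeks).
The critical path is still Lease→Hiring→Inspection; finish is now 21 weeks.
Change in finish: 21 − 18 = +3 weeks.

3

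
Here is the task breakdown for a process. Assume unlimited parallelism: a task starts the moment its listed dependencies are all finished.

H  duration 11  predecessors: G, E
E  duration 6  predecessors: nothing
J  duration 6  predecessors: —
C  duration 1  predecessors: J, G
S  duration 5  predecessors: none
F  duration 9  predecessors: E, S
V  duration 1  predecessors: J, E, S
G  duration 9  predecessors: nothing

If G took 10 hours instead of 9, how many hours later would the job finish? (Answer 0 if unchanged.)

The binding path is G→H = 9+11 = 20; finish at 20 hours.
G lies on that path, so at 10 hours the path becomes 21 hours.
The critical path is still G→H; finish is now 21 hours.
Change in finish: 21 − 20 = +1 hours.

1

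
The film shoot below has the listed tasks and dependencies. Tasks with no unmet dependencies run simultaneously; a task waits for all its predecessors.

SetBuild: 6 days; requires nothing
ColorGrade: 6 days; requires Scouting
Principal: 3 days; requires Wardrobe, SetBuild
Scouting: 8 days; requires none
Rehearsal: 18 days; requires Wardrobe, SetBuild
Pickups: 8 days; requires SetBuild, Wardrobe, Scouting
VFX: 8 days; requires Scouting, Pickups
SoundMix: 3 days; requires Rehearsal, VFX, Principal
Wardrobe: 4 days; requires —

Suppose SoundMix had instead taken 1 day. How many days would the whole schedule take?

25

The binding path is Scouting→Pickups→VFX→SoundMix = 8+8+8+3 = 27; finish at 27 days.
SoundMix is on the critical path; changing it to 1 makes that path 25 days.
No other chain overtakes it, so the finish is 25 days.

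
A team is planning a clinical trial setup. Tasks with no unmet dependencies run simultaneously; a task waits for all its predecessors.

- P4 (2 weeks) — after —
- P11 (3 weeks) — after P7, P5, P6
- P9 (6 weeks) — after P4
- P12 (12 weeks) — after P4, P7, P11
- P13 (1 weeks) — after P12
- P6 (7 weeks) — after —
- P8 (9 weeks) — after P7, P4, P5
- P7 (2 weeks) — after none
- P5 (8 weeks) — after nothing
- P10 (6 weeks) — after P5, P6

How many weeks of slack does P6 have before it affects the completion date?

1

The longest chain is P5→P11→P12→P13 = 8+3+12+1 = 24; overall finish 24 weeks.
Longest path through P6: 23 weeks (earliest finish 7, latest finish 8).
So P6 can slip 8 − 7 = 1 week.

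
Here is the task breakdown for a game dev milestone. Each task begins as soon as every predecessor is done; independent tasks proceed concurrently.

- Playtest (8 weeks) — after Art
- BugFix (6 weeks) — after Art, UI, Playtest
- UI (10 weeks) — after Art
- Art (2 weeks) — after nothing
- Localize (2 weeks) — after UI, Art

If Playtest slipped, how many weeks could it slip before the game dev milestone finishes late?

2

The longest chain is Art→UI→BugFix = 2+10+6 = 18; overall finish 18 weeks.
Playtest finishes as early as 10 and must finish by 12.
Slack of Playtest = 4 − 2 = 2 weeks.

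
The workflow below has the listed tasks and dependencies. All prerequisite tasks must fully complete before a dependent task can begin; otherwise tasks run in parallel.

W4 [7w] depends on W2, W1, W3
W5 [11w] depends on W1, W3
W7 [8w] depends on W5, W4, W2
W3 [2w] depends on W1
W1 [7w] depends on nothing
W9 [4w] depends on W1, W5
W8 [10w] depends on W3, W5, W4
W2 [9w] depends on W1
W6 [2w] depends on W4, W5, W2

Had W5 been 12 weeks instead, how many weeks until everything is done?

Baseline: W1→W2→W4→W8 = 7+9+7+10 = 33 → 33 weeks.
W5 has 3 weeks of float (longest path through it is 30).
The critical path is still W1→W2→W4→W8; finish is now 33 weeks.

33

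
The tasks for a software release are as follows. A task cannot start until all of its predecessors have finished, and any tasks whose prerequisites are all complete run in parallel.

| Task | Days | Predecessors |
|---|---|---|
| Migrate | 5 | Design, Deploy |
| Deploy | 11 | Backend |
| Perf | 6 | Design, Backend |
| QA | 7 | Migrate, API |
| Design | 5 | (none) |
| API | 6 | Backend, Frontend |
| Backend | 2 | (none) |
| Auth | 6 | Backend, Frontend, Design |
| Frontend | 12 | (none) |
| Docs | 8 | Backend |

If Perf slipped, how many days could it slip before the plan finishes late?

14

Critical path: Backend→Deploy→Migrate→QA = 2+11+5+7 = 25, so the finish is 25 days.
The longest chain containing Perf totals 11 days.
Slack of Perf = 19 − 5 = 14 days.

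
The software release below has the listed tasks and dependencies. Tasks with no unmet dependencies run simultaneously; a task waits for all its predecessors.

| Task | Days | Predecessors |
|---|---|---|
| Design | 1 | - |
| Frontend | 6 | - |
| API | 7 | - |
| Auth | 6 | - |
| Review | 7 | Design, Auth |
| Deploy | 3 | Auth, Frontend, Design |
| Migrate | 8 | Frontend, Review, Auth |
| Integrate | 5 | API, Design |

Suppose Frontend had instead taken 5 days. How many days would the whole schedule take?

21

As given, the longest chain is Auth→Review→Migrate = 6+7+8 = 21, so the finish is 21 days.
Frontend has 7 days of float (longest path through it is 14).
No other chain overtakes it, so the finish is 21 days.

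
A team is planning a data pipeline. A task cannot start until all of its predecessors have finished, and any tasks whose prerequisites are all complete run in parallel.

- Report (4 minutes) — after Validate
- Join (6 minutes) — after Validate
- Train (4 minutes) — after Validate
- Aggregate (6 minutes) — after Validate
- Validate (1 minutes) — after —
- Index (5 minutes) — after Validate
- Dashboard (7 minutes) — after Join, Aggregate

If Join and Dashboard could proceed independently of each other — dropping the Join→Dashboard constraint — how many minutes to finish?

14

Original critical path: Validate→Join→Dashboard = 1+6+7 = 14 ⇒ 14 minutes.
Dropping Join→Dashboard doesn't change Dashboard's earliest start (7); another predecessor still binds.
The longest chain is now Validate→Aggregate→Dashboard = 1+6+7 = 14, so the schedule takes 14 minutes.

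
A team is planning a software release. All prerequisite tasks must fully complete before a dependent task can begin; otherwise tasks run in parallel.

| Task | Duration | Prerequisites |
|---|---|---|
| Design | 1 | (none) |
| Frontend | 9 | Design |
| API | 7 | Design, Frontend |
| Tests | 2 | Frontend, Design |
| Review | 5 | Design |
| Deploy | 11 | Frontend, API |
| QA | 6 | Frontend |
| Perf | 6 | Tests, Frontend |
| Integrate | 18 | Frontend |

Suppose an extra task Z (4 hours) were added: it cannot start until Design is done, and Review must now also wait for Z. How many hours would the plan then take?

28

Originally the plan takes 28 hours.
With Z inserted, Review now waits for max(Design, Z).
New critical path: Design→Frontend→API→Deploy = 1+9+7+11 = 28 ⇒ 28 hours.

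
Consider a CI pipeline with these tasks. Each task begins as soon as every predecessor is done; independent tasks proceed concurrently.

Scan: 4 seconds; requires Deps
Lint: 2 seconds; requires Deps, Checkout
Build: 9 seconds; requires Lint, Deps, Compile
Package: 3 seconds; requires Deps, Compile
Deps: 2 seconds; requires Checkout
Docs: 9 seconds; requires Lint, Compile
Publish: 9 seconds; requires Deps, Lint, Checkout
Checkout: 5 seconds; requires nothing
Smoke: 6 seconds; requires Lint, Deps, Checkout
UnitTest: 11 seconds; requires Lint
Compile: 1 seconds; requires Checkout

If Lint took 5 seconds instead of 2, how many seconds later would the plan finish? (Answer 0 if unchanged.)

Actual critical path: Checkout→Deps→Lint→UnitTest = 5+2+2+11 = 20 ⇒ 20 seconds.
Lint lies on that path, so at 5 seconds the path becomes 23 seconds.
That remains the longest chain; total 23 seconds.
Change in finish: 23 − 20 = +3 seconds.

3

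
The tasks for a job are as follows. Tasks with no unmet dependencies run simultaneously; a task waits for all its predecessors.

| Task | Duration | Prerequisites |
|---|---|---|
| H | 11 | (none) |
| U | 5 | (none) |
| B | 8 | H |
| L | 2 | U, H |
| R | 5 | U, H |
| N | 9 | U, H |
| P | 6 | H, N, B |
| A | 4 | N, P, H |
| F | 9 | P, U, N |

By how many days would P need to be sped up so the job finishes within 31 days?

Current finish: 35 days; target: 31.
P is on every critical path, so each day cut from P cuts the finish by one (this holds down to a finish of 30).
Need 35 − 31 = 4 days off P → P becomes 2 days, finish becomes 31.

4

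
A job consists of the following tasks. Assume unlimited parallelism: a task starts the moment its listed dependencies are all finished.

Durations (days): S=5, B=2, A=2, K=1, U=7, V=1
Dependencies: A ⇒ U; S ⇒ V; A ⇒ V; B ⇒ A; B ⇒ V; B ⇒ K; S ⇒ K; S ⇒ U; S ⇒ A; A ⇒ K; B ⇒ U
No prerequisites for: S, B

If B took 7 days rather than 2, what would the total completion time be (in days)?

Critical path before the change: S→A→U = 5+2+7 = 14 giving 14 days.
B is off the critical path — its longest chain is 11 days, giving 3 of slack.
New critical path: B→A→U = 7+2+7 = 16 ⇒ 16 days.

16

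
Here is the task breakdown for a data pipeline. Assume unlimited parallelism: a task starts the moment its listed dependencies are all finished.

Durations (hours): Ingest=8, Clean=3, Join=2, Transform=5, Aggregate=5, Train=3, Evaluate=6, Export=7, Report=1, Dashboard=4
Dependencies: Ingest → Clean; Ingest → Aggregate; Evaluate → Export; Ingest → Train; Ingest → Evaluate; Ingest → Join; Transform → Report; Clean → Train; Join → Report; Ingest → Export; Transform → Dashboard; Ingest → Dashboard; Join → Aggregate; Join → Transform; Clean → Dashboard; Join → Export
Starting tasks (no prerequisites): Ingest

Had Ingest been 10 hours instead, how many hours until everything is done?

As given, the longest chain is Ingest→Evaluate→Export = 8+6+7 = 21, so the finish is 21 hours.
Ingest is on the critical path; changing it to 10 makes that path 23 hours.
That remains the longest chain; total 23 hours.

23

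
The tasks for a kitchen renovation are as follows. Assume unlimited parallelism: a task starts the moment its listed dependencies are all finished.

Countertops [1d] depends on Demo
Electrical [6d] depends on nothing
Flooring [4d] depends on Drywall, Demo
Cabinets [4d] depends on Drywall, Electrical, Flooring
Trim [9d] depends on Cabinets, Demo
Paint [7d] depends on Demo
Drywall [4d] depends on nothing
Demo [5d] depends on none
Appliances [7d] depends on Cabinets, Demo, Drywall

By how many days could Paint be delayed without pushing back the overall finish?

10

Demo→Flooring→Cabinets→Trim = 5+4+4+9 = 22 sets the makespan at 22 days.
Longest path through Paint: 12 days (earliest finish 12, latest finish 22).
So Paint can slip 22 − 12 = 10 days.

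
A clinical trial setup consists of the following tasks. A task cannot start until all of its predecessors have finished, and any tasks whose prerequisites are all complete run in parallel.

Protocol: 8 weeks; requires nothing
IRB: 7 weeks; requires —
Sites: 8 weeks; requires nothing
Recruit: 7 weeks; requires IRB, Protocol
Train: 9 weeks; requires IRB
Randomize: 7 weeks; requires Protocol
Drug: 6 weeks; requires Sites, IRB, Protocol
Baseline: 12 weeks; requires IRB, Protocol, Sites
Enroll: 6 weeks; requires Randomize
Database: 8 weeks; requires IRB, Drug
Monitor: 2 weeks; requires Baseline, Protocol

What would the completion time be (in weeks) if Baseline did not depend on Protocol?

With the dependency in place, Protocol→Drug→Database = 8+6+8 = 22 sets the finish at 22 weeks.
Dropping Protocol→Baseline doesn't change Baseline's earliest start (8); another predecessor still binds.
New critical path: Protocol→Drug→Database = 8+6+8 = 22 ⇒ 22 weeks.

22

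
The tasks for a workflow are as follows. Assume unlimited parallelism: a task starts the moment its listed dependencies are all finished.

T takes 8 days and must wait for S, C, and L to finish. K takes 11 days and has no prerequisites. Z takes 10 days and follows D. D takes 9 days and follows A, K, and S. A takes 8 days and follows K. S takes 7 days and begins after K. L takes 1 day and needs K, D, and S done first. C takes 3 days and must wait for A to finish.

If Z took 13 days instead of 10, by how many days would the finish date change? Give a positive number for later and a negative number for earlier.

3

The binding path is K→A→D→Z = 11+8+9+10 = 38; finish at 38 days.
Z lies on that path, so at 13 days the path becomes 41 days.
That remains the longest chain; total 41 days.
Change in finish: 41 − 38 = +3 days.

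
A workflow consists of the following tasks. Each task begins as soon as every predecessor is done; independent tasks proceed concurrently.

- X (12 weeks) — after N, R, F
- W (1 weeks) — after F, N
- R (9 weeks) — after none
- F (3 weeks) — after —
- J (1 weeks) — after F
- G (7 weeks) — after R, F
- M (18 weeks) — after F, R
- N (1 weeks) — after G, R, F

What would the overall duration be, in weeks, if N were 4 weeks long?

32

The binding path is R→G→N→X = 9+7+1+12 = 29; finish at 29 weeks.
N lies on that path, so at 4 weeks the path becomes 32 weeks.
The critical path is still R→G→N→X; finish is now 32 weeks.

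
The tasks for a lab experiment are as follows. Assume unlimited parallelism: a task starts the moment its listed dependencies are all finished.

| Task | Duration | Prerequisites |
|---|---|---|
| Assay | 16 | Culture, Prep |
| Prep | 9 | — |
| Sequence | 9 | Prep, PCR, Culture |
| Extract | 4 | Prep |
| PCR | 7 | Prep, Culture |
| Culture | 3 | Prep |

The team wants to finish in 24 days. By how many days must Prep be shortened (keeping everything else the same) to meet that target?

Current finish: 28 days; target: 24.
Prep is on every critical path, so each day cut from Prep cuts the finish by one (this holds down to a finish of 20).
Need 28 − 24 = 4 days off Prep → Prep becomes 5 days, finish becomes 24.

4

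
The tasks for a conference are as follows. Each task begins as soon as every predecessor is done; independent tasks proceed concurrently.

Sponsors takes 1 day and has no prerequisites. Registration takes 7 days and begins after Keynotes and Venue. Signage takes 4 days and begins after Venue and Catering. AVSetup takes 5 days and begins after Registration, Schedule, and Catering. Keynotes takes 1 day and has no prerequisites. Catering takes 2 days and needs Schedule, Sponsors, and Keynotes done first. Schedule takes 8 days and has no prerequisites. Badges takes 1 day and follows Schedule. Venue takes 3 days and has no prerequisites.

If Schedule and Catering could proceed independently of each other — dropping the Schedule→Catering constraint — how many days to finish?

With the dependency in place, Venue→Registration→AVSetup = 3+7+5 = 15 sets the finish at 15 days.
Without Schedule→Catering, Catering's earliest start moves from 8 to 1.
New critical path: Venue→Registration→AVSetup = 3+7+5 = 15 ⇒ 15 days.

15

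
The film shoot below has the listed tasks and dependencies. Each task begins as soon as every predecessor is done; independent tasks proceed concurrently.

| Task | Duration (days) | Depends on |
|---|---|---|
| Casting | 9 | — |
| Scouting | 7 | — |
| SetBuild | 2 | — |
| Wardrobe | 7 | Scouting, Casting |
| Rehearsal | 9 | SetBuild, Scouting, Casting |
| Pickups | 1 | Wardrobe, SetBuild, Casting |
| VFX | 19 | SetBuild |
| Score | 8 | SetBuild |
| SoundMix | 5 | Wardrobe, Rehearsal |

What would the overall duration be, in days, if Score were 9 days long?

Baseline: Casting→Rehearsal→SoundMix = 9+9+5 = 23 → 23 days.
Score has 13 days of float (longest path through it is 10).
No other chain overtakes it, so the finish is 23 days.

23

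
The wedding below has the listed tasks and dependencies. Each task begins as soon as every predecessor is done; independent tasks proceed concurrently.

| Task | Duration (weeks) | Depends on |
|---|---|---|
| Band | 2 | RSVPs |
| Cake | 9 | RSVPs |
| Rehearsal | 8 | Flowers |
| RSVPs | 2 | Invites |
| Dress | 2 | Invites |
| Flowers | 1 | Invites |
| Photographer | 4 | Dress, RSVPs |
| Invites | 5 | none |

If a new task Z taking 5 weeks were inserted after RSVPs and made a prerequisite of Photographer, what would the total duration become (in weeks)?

Originally the schedule takes 16 weeks.
With Z inserted, Photographer now waits for max(Dress, RSVPs, Z).
New critical path: Invites→RSVPs→Z→Photographer = 5+2+5+4 = 16 ⇒ 16 weeks.

16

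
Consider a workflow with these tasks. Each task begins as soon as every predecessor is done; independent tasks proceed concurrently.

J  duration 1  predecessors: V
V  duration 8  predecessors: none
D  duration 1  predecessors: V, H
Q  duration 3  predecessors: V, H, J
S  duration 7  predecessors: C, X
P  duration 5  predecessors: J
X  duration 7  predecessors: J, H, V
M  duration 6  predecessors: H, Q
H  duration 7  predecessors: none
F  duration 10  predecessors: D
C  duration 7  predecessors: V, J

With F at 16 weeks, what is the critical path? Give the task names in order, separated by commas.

Critical path before the change: V→J→C→S = 8+1+7+7 = 23 giving 23 weeks.
The longest path through F is only 19 weeks, so F has float 4.
New critical path: V→D→F = 8+1+16 = 25 ⇒ 25 weeks.

V, D, F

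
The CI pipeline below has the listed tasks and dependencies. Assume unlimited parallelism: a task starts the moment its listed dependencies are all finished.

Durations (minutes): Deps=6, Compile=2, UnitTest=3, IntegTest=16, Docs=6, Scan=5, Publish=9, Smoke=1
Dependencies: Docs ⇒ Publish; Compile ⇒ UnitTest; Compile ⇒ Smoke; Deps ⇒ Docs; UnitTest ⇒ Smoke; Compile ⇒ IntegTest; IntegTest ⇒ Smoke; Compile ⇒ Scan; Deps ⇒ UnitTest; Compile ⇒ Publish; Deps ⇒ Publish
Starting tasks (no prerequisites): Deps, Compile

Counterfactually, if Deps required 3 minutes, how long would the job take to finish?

Critical path before the change: Deps→Docs→Publish = 6+6+9 = 21 giving 21 minutes.
Deps lies on that path, so at 3 minutes the path becomes 18 minutes.
New critical path: Compile→IntegTest→Smoke = 2+16+1 = 19 ⇒ 19 minutes.

19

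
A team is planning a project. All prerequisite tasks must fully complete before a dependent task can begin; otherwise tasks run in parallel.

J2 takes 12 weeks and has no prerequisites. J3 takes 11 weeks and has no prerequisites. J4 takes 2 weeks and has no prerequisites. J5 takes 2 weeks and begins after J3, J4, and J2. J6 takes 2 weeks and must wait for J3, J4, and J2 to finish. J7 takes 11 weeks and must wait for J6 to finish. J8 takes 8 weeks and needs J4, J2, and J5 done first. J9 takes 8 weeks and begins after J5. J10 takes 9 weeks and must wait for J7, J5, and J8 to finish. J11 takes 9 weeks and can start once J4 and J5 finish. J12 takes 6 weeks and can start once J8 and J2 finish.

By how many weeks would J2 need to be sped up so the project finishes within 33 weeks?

Current finish: 34 weeks; target: 33.
J2 is on every critical path, so each week cut from J2 cuts the finish by one (this holds down to a finish of 33).
Need 34 − 33 = 1 week off J2 → J2 becomes 11 weeks, finish becomes 33.

1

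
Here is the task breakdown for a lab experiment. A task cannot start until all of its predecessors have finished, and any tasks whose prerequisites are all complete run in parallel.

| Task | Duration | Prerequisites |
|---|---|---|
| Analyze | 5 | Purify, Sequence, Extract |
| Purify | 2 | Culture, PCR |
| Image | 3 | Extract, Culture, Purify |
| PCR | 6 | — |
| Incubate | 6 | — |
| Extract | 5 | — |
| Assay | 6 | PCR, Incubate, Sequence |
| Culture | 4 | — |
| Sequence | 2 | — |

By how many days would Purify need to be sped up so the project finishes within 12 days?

Current finish: 13 days; target: 12.
Purify is on every critical path, so each day cut from Purify cuts the finish by one (this holds down to a finish of 12).
Need 13 − 12 = 1 day off Purify → Purify becomes 1 day, finish becomes 12.

1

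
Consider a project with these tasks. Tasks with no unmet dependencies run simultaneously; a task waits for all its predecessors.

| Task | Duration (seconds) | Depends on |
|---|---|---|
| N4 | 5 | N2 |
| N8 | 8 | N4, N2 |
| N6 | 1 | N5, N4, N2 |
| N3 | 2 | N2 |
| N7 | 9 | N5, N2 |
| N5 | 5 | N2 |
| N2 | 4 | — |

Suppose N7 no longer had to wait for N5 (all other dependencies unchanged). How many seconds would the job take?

Before: longest chain N2→N5→N7 = 4+5+9 = 18, finish 18.
Without N5→N7, N7's earliest start moves from 9 to 4.
The longest chain is now N2→N4→N8 = 4+5+8 = 17, so the job takes 17 seconds.

17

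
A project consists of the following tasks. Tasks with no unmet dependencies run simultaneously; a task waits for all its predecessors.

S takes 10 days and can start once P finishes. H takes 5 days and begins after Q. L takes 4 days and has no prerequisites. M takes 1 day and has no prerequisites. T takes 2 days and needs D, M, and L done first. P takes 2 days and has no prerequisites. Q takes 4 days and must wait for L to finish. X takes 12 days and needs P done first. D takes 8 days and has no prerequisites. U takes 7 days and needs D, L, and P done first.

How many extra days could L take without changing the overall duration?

2

The longest chain is D→U = 8+7 = 15; overall finish 15 days.
Longest path through L: 13 days (earliest finish 4, latest finish 6).
Float = 15 − 13 = 2.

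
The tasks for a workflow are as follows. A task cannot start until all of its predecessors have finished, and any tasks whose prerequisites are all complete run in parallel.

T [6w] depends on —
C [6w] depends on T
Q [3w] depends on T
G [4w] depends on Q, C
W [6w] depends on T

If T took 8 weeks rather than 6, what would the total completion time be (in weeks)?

Critical path before the change: T→C→G = 6+6+4 = 16 giving 16 weeks.
T is on the critical path; changing it to 8 makes that path 18 weeks.
No other chain overtakes it, so the finish is 18 weeks.

18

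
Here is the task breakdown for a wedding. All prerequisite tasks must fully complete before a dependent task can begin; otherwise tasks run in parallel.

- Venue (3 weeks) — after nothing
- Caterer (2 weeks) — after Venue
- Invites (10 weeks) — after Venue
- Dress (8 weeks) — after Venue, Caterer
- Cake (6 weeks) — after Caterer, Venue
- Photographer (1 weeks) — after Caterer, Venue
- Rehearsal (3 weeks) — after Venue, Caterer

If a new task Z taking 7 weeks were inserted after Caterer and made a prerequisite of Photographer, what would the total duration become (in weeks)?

Originally the schedule takes 13 weeks.
With Z inserted, Photographer now waits for max(Caterer, Venue, Z).
New critical path: Venue→Caterer→Z→Photographer = 3+2+7+1 = 13 ⇒ 13 weeks.

13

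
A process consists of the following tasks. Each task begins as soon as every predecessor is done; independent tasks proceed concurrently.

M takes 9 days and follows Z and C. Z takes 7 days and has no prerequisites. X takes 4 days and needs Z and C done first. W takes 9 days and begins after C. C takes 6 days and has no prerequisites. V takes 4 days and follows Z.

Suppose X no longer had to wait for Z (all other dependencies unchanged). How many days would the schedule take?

16

With the dependency in place, Z→M = 7+9 = 16 sets the finish at 16 days.
Without Z→X, X's earliest start moves from 7 to 6.
The longest chain is now Z→M = 7+9 = 16, so the schedule takes 16 days.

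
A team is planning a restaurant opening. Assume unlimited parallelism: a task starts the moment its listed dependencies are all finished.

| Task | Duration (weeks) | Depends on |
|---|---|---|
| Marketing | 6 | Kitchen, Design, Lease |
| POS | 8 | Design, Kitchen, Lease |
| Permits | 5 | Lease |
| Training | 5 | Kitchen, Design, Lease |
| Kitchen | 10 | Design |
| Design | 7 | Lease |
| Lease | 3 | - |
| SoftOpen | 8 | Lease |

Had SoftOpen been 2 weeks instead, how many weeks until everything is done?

Baseline: Lease→Design→Kitchen→POS = 3+7+10+8 = 28 → 28 weeks.
SoftOpen has 17 weeks of float (longest path through it is 11).
The critical path is still Lease→Design→Kitchen→POS; finish is now 28 weeks.

28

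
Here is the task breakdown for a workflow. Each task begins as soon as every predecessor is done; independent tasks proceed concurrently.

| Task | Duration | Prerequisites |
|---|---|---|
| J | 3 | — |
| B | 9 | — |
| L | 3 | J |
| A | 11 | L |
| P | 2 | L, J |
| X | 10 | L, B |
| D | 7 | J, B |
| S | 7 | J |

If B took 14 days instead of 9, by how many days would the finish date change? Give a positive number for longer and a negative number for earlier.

5

Critical path before the change: B→X = 9+10 = 19 giving 19 days.
B lies on that path, so at 14 days the path becomes 24 days.
That remains the longest chain; total 24 days.
Change in finish: 24 − 19 = +5 days.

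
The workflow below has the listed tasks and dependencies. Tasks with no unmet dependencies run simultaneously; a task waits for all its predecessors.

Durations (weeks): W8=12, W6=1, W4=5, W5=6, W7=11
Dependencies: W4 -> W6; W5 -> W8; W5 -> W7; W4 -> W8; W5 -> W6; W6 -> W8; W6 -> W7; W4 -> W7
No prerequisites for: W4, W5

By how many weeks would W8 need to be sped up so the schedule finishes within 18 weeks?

1

Current finish: 19 weeks; target: 18.
W8 is on every critical path, so each week cut from W8 cuts the finish by one (this holds down to a finish of 18).
Need 19 − 18 = 1 week off W8 → W8 becomes 11 weeks, finish becomes 18.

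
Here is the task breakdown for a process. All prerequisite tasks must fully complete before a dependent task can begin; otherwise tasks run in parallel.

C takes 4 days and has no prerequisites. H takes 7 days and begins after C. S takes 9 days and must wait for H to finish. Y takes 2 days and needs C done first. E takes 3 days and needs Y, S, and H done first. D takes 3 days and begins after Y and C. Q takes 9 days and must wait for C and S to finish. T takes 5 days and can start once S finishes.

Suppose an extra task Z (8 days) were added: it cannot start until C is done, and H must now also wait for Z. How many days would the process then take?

Originally the process takes 29 days.
With Z inserted, H now waits for max(C, Z).
New critical path: C→Z→H→S→Q = 4+8+7+9+9 = 37 ⇒ 37 days.

37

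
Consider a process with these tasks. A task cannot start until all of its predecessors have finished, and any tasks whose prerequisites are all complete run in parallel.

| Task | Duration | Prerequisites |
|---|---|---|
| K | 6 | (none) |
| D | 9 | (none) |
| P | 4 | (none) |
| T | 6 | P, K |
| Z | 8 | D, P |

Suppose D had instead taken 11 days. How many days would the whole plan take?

19

Critical path before the change: D→Z = 9+8 = 17 giving 17 days.
Since D is critical, the +2 change carries straight to that chain (now 19 days).
No other chain overtakes it, so the finish is 19 days.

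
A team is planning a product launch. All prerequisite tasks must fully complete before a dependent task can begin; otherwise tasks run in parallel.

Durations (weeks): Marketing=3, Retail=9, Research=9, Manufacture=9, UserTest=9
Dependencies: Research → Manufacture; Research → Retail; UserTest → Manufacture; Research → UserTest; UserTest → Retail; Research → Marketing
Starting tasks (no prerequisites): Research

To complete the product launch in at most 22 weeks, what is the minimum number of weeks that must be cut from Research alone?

Current finish: 27 weeks; target: 22.
Research is on every critical path, so each week cut from Research cuts the finish by one (this holds down to a finish of 19).
Need 27 − 22 = 5 weeks off Research → Research becomes 4 weeks, finish becomes 22.

5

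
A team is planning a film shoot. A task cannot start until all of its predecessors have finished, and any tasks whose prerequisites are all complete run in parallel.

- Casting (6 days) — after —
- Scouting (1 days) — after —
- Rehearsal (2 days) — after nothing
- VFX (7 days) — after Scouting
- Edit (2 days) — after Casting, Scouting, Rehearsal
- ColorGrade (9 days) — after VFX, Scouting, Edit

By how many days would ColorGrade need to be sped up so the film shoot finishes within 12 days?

5

Current finish: 17 days; target: 12.
ColorGrade is on every critical path, so each day cut from ColorGrade cuts the finish by one (this holds down to a finish of 9).
Need 17 − 12 = 5 days off ColorGrade → ColorGrade becomes 4 days, finish becomes 12.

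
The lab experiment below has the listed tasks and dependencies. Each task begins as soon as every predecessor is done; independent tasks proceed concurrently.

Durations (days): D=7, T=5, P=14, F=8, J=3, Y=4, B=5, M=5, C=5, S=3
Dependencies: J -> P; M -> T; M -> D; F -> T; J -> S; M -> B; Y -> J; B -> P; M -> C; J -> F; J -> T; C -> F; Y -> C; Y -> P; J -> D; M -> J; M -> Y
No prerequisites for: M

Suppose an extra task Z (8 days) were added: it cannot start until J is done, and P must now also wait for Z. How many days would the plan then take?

34

Originally the plan takes 27 days.
With Z inserted, P now waits for max(B, J, Y, Z).
New critical path: M→Y→J→Z→P = 5+4+3+8+14 = 34 ⇒ 34 days.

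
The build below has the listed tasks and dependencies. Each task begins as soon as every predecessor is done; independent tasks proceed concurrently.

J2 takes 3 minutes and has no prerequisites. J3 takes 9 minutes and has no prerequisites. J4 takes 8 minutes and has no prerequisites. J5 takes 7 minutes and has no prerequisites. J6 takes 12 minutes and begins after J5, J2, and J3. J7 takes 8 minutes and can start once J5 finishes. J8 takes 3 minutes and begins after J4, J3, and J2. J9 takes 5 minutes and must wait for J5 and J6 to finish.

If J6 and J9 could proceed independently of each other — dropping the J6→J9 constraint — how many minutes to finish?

21

With the dependency in place, J3→J6→J9 = 9+12+5 = 26 sets the finish at 26 minutes.
Without J6→J9, J9's earliest start moves from 21 to 7.
The longest chain is now J3→J6 = 9+12 = 21, so the job takes 21 minutes.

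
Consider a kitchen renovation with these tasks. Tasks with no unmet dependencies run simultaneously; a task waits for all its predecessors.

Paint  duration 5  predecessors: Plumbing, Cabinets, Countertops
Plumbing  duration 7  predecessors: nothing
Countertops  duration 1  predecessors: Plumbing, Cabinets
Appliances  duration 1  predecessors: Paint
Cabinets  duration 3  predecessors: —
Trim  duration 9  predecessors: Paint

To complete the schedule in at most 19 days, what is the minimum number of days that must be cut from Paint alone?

3

Current finish: 22 days; target: 19.
Paint is on every critical path, so each day cut from Paint cuts the finish by one (this holds down to a finish of 18).
Need 22 − 19 = 3 days off Paint → Paint becomes 2 days, finish becomes 19.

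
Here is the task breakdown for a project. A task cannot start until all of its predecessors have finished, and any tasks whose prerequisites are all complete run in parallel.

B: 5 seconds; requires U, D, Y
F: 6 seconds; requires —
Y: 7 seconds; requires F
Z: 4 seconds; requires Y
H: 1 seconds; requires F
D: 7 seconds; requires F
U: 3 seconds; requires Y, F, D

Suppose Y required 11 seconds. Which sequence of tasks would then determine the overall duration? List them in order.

F, Y, U, B

Actual critical path: F→Y→U→B = 6+7+3+5 = 21 ⇒ 21 seconds.
Y lies on that path, so at 11 seconds the path becomes 25 seconds.
The critical path is still F→Y→U→B; finish is now 25 seconds.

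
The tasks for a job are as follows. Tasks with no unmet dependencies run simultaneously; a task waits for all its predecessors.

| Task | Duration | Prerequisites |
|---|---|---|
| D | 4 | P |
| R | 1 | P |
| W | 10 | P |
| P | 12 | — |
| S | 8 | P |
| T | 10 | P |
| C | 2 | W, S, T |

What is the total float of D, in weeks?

8

P→W→C = 12+10+2 = 24 sets the makespan at 24 weeks.
D finishes as early as 16 and must finish by 24.
So D can slip 24 − 16 = 8 weeks.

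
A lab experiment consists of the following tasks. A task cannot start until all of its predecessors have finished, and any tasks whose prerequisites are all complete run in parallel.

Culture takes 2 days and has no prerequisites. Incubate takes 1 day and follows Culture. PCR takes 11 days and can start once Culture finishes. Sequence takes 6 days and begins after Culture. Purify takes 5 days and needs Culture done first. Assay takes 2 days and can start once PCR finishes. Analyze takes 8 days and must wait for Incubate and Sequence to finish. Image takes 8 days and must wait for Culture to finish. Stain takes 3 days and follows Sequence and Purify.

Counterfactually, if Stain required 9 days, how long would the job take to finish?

17

Actual critical path: Culture→Sequence→Analyze = 2+6+8 = 16 ⇒ 16 days.
Stain has 5 days of float (longest path through it is 11).
New critical path: Culture→Sequence→Stain = 2+6+9 = 17 ⇒ 17 days.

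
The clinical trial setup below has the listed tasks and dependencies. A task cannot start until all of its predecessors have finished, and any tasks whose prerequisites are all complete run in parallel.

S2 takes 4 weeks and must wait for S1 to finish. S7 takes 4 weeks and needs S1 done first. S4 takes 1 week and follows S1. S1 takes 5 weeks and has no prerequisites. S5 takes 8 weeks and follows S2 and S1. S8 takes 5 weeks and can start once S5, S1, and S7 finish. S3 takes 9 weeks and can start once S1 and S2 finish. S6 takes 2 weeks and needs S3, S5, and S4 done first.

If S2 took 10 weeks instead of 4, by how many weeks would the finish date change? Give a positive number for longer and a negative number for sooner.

6

Baseline: S1→S2→S5→S8 = 5+4+8+5 = 22 → 22 weeks.
S2 is on the critical path; changing it to 10 makes that path 28 weeks.
The critical path is still S1→S2→S5→S8; finish is now 28 weeks.
Change in finish: 28 − 22 = +6 weeks.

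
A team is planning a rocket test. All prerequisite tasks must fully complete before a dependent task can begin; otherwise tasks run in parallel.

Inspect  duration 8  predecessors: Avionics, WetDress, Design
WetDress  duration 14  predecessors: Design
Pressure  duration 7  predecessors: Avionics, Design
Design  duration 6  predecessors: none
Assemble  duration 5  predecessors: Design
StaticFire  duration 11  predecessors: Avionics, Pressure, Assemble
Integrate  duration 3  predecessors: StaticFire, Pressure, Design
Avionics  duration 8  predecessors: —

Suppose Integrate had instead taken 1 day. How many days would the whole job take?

28

The binding path is Avionics→Pressure→StaticFire→Integrate = 8+7+11+3 = 29; finish at 29 days.
Integrate is on the critical path; changing it to 1 makes that path 27 days.
Now Design→WetDress→Inspect = 6+14+8 = 28 is longest, so the finish becomes 28 days.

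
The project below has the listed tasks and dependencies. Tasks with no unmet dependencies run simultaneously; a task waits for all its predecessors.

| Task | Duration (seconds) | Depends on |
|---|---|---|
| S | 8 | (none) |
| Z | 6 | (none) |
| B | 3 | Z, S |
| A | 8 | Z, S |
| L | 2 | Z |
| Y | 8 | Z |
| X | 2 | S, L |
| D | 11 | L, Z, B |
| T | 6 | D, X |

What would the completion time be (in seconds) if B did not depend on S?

Before: longest chain S→B→D→T = 8+3+11+6 = 28, finish 28.
Without S→B, B's earliest start moves from 8 to 6.
New critical path: Z→B→D→T = 6+3+11+6 = 26 ⇒ 26 seconds.

26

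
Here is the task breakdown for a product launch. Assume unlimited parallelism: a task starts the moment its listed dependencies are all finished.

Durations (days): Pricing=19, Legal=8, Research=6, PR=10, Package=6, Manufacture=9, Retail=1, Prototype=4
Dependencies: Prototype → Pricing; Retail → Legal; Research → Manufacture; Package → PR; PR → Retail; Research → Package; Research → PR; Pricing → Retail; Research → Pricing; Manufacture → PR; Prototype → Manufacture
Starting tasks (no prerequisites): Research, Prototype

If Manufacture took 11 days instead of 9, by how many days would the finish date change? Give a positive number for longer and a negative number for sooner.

2

Actual critical path: Research→Manufacture→PR→Retail→Legal = 6+9+10+1+8 = 34 ⇒ 34 days.
Manufacture lies on that path, so at 11 days the path becomes 36 days.
No other chain overtakes it, so the finish is 36 days.
Change in finish: 36 − 34 = +2 days.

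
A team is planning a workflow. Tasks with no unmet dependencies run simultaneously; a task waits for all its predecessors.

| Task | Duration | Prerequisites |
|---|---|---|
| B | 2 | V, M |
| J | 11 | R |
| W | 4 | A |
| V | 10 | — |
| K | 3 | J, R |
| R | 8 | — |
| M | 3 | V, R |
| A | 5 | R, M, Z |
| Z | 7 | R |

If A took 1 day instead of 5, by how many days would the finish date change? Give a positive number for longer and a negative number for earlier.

-2

Baseline: R→Z→A→W = 8+7+5+4 = 24 → 24 days.
Since A is critical, the -4 change carries straight to that chain (now 20 days).
New critical path: R→J→K = 8+11+3 = 22 ⇒ 22 days.
Change in finish: 22 − 24 = -2 days.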